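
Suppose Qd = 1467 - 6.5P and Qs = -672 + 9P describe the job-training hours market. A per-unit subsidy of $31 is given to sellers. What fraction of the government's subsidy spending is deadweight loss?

DWL / government spending = 39/458

Pre-subsidy: 1467 - 6.5P = -672 + 9P gives P* = 138, Q* = 570.
With the subsidy, sellers receive Ps = Pb + 31 for each unit, where Pb is the price buyers pay.
Supply in terms of Pb becomes Qs = -672 + 9(Pb + 31) = -393 + 9Pb. Setting this equal to demand: 1467 - 6.5Pb = -393 + 9Pb, so Pb = 120.
Sellers receive Ps = 120 + 31 = 151; Q' = 1467 − 6.5·120 = 687.
ΔCS = ½(570 + 687)(138 − 120) = 11313; ΔPS = ½(570 + 687)(151 − 138) = 8170.5.
Government spending = 31 × 687 = 21297.
DWL = ½ × 31 × (687 − 570) = 1813.5; fraction = 1813.5 / 21297 = 39/458.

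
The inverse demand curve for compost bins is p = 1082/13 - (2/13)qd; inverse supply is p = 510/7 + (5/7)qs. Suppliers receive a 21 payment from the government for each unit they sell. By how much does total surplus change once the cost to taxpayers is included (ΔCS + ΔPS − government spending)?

Net change in total surplus = -40131/158

Pre-subsidy: 1082/13 - (2/13)q = 510/7 + (5/7)q gives q* = 944/79 and p* = 6430/79.
With the subsidy, sellers receive ps = pb + 21 for each unit, where pb is the price buyers pay.
On the curves, pb = 1082/13 - (2/13)q and ps = 510/7 + (5/7)q; the wedge ps − pb = 21 gives 510/7 + (5/7)q − (1082/13 - (2/13)q) = 21, so q' = 2855/79.
Then pb = 1082/13 − (2/13)·(2855/79) = 6136/79 and ps = 510/7 + (5/7)·(2855/79) = 7795/79.
ΔCS = ½(944/79 + 2855/79)(6430/79 − 6136/79) = 558453/6241; ΔPS = ½(944/79 + 2855/79)(7795/79 − 6430/79) = 5185635/12482.
Government spending = 21 × 2855/79 = 59955/79.
Net change = 558453/6241 + 5185635/12482 − 59955/79 = -40131/158. The loss equals the DWL triangle ½·21·1911/79.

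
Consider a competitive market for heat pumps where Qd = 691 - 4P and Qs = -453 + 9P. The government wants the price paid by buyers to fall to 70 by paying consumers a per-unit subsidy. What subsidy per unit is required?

Required subsidy s = 26 per unit

At a buyer price of 70, quantity demanded is 691 − 4·70 = 411.
Sellers supply 411 only when they receive Ps with -453 + 9·Ps = 411, i.e. Ps = 96.
s = Ps − Pb = 96 − 70 = 26.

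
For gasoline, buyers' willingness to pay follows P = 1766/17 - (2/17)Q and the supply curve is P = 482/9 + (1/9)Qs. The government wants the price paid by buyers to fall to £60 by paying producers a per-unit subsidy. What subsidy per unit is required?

Required subsidy s = £35 per unit

At a buyer price of 60, quantity demanded is 883 − 8.5·60 = 373.
Sellers supply 373 only when they receive Ps = 482/9 + (1/9)·373 = 95.
s = Ps − Pb = 95 − 60 = 35.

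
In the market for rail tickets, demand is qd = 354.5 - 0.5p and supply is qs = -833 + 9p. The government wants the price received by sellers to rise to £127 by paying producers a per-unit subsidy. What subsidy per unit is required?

Required subsidy s = £38 per unit

At a seller price of 127, quantity supplied is -833 + 9·127 = 310.
Buyers absorb 310 only when they pay pb with 354.5 − 0.5·pb = 310, i.e. pb = 89.
s = ps − pb = 127 − 89 = 38.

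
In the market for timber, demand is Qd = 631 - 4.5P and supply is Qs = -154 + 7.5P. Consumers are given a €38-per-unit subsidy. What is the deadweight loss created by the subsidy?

Deadweight loss = €2030.625

Pre-subsidy: 631 - 4.5P = -154 + 7.5P gives P* = 785/12, Q* = 336.625.
With the rebate, buyers effectively pay Pb = Ps − 38, where Ps is the price sellers receive.
Demand in terms of Ps becomes Qd = 631 − 4.5(Ps − 38) = 802 - 4.5Ps. Setting this equal to supply: 802 - 4.5Ps = -154 + 7.5Ps, so Ps = 239/3.
Buyers pay Pb = 239/3 − 38 = 125/3; Q' = -154 + 7.5·(239/3) = 443.5.
The subsidy expands output by 443.5 − 336.625 = 106.875 past the efficient level; on those units the gap between marginal cost and willingness to pay runs from 0 up to 38.
DWL = ½ × 38 × 106.875 = 2030.625.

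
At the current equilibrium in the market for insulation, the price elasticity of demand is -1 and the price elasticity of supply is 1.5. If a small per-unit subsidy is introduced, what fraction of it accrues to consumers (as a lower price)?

Consumer share = 0.6

For a small subsidy around the equilibrium, the benefit split depends on the relative slopes, which at a point are proportional to the elasticities.
Buyer share = εs/(εs + |εd|) = 1.5/(1.5 + 1) = 0.6; seller share = |εd|/(εs + |εd|) = 0.4.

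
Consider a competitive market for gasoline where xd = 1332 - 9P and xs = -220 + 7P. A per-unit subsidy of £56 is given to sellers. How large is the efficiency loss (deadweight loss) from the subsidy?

Pre-subsidy: 1332 - 9P = -220 + 7P gives P* = 97, x* = 459.
With the subsidy, sellers receive Ps = Pb + 56 for each unit, where Pb is the price buyers pay.
Supply in terms of Pb becomes xs = -220 + 7(Pb + 56) = 172 + 7Pb. Setting this equal to demand: 1332 - 9Pb = 172 + 7Pb, so Pb = 72.5.
Sellers receive Ps = 72.5 + 56 = 128.5; x' = 1332 − 9·72.5 = 679.5.
The subsidy expands output by 679.5 − 459 = 220.5 past the efficient level; on those units the gap between marginal cost and willingness to pay runs from 0 up to 56.
DWL = ½ × 56 × 220.5 = 6174.

Deadweight loss = £6174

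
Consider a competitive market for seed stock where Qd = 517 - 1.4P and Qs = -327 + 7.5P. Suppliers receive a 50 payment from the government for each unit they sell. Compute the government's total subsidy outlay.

Pre-subsidy: 517 - 1.4P = -327 + 7.5P gives P* = 8440/89, Q* = 34197/89.
With the subsidy, sellers receive Ps = Pb + 50 for each unit, where Pb is the price buyers pay.
Supply in terms of Pb becomes Qs = -327 + 7.5(Pb + 50) = 48 + 7.5Pb. Setting this equal to demand: 517 - 1.4Pb = 48 + 7.5Pb, so Pb = 4690/89.
Sellers receive Ps = 4690/89 + 50 = 9140/89; Q' = 517 − 1.4·(4690/89) = 39447/89.
Government outlay = subsidy × quantity = 50 × 39447/89 = 1972350/89.

Government cost = 1972350/89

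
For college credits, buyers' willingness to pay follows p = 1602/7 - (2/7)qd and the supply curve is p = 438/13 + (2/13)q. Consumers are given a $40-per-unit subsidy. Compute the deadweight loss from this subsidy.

Deadweight loss = $1820

Pre-subsidy: 1602/7 - (2/7)q = 438/13 + (2/13)q gives q* = 444 and p* = 102.
With the rebate, buyers effectively pay pb = ps − 40, where ps is the price sellers receive.
On the curves, pb = 1602/7 - (2/7)q and ps = 438/13 + (2/13)q; the wedge ps − pb = 40 gives 438/13 + (2/13)q − (1602/7 - (2/7)q) = 40, so q' = 535.
Then pb = 1602/7 − (2/7)·535 = 76 and ps = 438/13 + (2/13)·535 = 116.
The subsidy expands output by 535 − 444 = 91 past the efficient level; on those units the gap between marginal cost and willingness to pay runs from 0 up to 40.
DWL = ½ × 40 × 91 = 1820.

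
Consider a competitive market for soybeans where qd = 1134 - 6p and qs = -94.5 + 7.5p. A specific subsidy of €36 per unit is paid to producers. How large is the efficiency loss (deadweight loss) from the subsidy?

Pre-subsidy: 1134 - 6p = -94.5 + 7.5p gives p* = 91, q* = 588.
With the subsidy, sellers receive ps = pb + 36 for each unit, where pb is the price buyers pay.
Supply in terms of pb becomes qs = -94.5 + 7.5(pb + 36) = 175.5 + 7.5pb. Setting this equal to demand: 1134 - 6pb = 175.5 + 7.5pb, so pb = 71.
Sellers receive ps = 71 + 36 = 107; q' = 1134 − 6·71 = 708.
The subsidy expands output by 708 − 588 = 120 past the efficient level; on those units the gap between marginal cost and willingness to pay runs from 0 up to 36.
DWL = ½ × 36 × 120 = 2160.

Deadweight loss = €2160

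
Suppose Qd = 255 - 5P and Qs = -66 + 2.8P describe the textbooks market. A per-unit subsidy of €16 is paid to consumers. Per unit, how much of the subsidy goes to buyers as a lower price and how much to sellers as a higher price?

Pre-subsidy: 255 - 5P = -66 + 2.8P gives P* = 535/13, Q* = 640/13.
With the rebate, buyers effectively pay Pb = Ps − 16, where Ps is the price sellers receive.
Demand in terms of Ps becomes Qd = 255 − 5(Ps − 16) = 335 - 5Ps. Setting this equal to supply: 335 - 5Ps = -66 + 2.8Ps, so Ps = 2005/39.
Buyers pay Pb = 2005/39 − 16 = 1381/39; Q' = -66 + 2.8·(2005/39) = 3040/39.
Buyers' price falls by P* − Pb = 535/13 − 1381/39 = 224/39; sellers' price rises by Ps − P* = 2005/39 − 535/13 = 400/39.

Buyers gain 224/39 per unit; sellers gain 400/39 per unit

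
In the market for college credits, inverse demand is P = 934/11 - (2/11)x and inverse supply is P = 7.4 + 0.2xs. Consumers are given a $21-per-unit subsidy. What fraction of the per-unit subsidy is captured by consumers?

Consumer share = 10/21

Pre-subsidy: 934/11 - (2/11)x = 7.4 + 0.2x gives x* = 203 and P* = 48.
With the rebate, buyers effectively pay Pb = Ps − 21, where Ps is the price sellers receive.
On the curves, Pb = 934/11 - (2/11)x and Ps = 7.4 + 0.2x; the wedge Ps − Pb = 21 gives 7.4 + 0.2x − (934/11 - (2/11)x) = 21, so x' = 258.
Then Pb = 934/11 − (2/11)·258 = 38 and Ps = 7.4 + 0.2·258 = 59.
Buyers' price falls by P* − Pb = 48 − 38 = 10; sellers' price rises by Ps − P* = 59 − 48 = 11.
So consumers capture 10/21 = 10/21 of each unit of subsidy.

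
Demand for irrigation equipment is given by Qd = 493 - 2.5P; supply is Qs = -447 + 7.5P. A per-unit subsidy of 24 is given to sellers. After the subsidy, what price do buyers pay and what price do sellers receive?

Buyers pay 76; sellers receive 100

Pre-subsidy: 493 - 2.5P = -447 + 7.5P gives P* = 94, Q* = 258.
With the subsidy, sellers receive Ps = Pb + 24 for each unit, where Pb is the price buyers pay.
Supply in terms of Pb becomes Qs = -447 + 7.5(Pb + 24) = -267 + 7.5Pb. Setting this equal to demand: 493 - 2.5Pb = -267 + 7.5Pb, so Pb = 76.
Sellers receive Ps = 76 + 24 = 100; Q' = 493 − 2.5·76 = 303.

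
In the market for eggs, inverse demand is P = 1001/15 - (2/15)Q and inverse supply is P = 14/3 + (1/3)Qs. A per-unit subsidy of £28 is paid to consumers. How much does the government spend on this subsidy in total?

Pre-subsidy: 1001/15 - (2/15)Q = 14/3 + (1/3)Q gives Q* = 133 and P* = 49.
With the rebate, buyers effectively pay Pb = Ps − 28, where Ps is the price sellers receive.
On the curves, Pb = 1001/15 - (2/15)Q and Ps = 14/3 + (1/3)Q; the wedge Ps − Pb = 28 gives 14/3 + (1/3)Q − (1001/15 - (2/15)Q) = 28, so Q' = 193.
Then Pb = 1001/15 − (2/15)·193 = 41 and Ps = 14/3 + (1/3)·193 = 69.
Government outlay = subsidy × quantity = 28 × 193 = 5404.

Government cost = £5404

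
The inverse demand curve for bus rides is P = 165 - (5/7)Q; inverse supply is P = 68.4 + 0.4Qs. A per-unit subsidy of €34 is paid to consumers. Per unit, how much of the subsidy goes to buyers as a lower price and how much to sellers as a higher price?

Buyers gain 850/39 per unit; sellers gain 476/39 per unit

Pre-subsidy: 165 - (5/7)Q = 68.4 + 0.4Q gives Q* = 1127/13 and P* = 1340/13.
With the rebate, buyers effectively pay Pb = Ps − 34, where Ps is the price sellers receive.
On the curves, Pb = 165 - (5/7)Q and Ps = 68.4 + 0.4Q; the wedge Ps − Pb = 34 gives 68.4 + 0.4Q − (165 - (5/7)Q) = 34, so Q' = 4571/39.
Then Pb = 165 − (5/7)·(4571/39) = 3170/39 and Ps = 68.4 + 0.4·(4571/39) = 4496/39.
Buyers' price falls by P* − Pb = 1340/13 − 3170/39 = 850/39; sellers' price rises by Ps − P* = 4496/39 − 1340/13 = 476/39.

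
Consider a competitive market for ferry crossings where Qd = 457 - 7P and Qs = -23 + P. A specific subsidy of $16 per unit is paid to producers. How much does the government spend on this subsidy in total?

Government cost = $816

Pre-subsidy: 457 - 7P = -23 + P gives P* = 60, Q* = 37.
With the subsidy, sellers receive Ps = Pb + 16 for each unit, where Pb is the price buyers pay.
Supply in terms of Pb becomes Qs = -23 + 1(Pb + 16) = -7 + Pb. Setting this equal to demand: 457 - 7Pb = -7 + Pb, so Pb = 58.
Sellers receive Ps = 58 + 16 = 74; Q' = 457 − 7·58 = 51.
Government outlay = subsidy × quantity = 16 × 51 = 816.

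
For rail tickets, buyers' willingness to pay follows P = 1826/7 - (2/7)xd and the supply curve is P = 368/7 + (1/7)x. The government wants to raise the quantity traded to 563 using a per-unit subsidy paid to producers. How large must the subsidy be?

At x = 563, from the demand curve buyers pay Pb = 1826/7 − (2/7)·563 = 100; from the supply curve sellers need Ps = 368/7 + (1/7)·563 = 133.
The subsidy must fill the gap: s = Ps − Pb = 133 − 100 = 33.

Required subsidy s = 33 per unit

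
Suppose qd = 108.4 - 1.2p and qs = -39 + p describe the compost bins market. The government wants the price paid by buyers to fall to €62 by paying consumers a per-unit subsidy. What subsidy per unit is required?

At a buyer price of 62, quantity demanded is 108.4 − 1.2·62 = 34.
Sellers supply 34 only when they receive ps with -39 + 1·ps = 34, i.e. ps = 73.
s = ps − pb = 73 − 62 = 11.

Required subsidy s = €11 per unit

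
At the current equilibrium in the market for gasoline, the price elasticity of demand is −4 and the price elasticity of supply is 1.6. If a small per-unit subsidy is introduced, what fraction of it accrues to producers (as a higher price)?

Producer share = 5/7

For a small subsidy around the equilibrium, the benefit split depends on the relative slopes, which at a point are proportional to the elasticities.
Buyer share = εs/(εs + |εd|) = 1.6/(1.6 + 4) = 2/7; seller share = |εd|/(εs + |εd|) = 5/7.
So producers capture 5/7 of the subsidy.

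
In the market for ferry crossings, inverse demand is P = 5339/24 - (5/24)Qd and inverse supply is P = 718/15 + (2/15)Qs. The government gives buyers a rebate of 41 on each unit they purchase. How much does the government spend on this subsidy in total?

Pre-subsidy: 5339/24 - (5/24)Q = 718/15 + (2/15)Q gives Q* = 511 and P* = 116.
With the rebate, buyers effectively pay Pb = Ps − 41, where Ps is the price sellers receive.
On the curves, Pb = 5339/24 - (5/24)Q and Ps = 718/15 + (2/15)Q; the wedge Ps − Pb = 41 gives 718/15 + (2/15)Q − (5339/24 - (5/24)Q) = 41, so Q' = 631.
Then Pb = 5339/24 − (5/24)·631 = 91 and Ps = 718/15 + (2/15)·631 = 132.
Government outlay = subsidy × quantity = 41 × 631 = 25871.

Government cost = 25871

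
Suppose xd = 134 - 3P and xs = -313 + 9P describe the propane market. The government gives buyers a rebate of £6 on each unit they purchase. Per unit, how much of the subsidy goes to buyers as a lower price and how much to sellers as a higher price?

Buyers gain £4.5 per unit; sellers gain £1.5 per unit

Pre-subsidy: 134 - 3P = -313 + 9P gives P* = 37.25, x* = 22.25.
With the rebate, buyers effectively pay Pb = Ps − 6, where Ps is the price sellers receive.
Demand in terms of Ps becomes xd = 134 − 3(Ps − 6) = 152 - 3Ps. Setting this equal to supply: 152 - 3Ps = -313 + 9Ps, so Ps = 38.75.
Buyers pay Pb = 38.75 − 6 = 32.75; x' = -313 + 9·38.75 = 35.75.
Buyers' price falls by P* − Pb = 37.25 − 32.75 = 4.5; sellers' price rises by Ps − P* = 38.75 − 37.25 = 1.5.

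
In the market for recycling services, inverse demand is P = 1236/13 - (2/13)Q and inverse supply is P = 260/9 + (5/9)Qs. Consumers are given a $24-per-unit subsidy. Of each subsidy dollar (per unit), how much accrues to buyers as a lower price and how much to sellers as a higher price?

Buyers gain 432/83 per unit; sellers gain 1560/83 per unit

Pre-subsidy: 1236/13 - (2/13)Q = 260/9 + (5/9)Q gives Q* = 7744/83 and P* = 6700/83.
With the rebate, buyers effectively pay Pb = Ps − 24, where Ps is the price sellers receive.
On the curves, Pb = 1236/13 - (2/13)Q and Ps = 260/9 + (5/9)Q; the wedge Ps − Pb = 24 gives 260/9 + (5/9)Q − (1236/13 - (2/13)Q) = 24, so Q' = 10552/83.
Then Pb = 1236/13 − (2/13)·(10552/83) = 6268/83 and Ps = 260/9 + (5/9)·(10552/83) = 8260/83.
Buyers' price falls by P* − Pb = 6700/83 − 6268/83 = 432/83; sellers' price rises by Ps − P* = 8260/83 − 6700/83 = 1560/83.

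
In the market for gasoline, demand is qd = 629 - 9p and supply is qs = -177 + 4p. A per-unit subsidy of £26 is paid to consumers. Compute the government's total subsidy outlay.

Pre-subsidy: 629 - 9p = -177 + 4p gives p* = 62, q* = 71.
With the rebate, buyers effectively pay pb = ps − 26, where ps is the price sellers receive.
Demand in terms of ps becomes qd = 629 − 9(ps − 26) = 863 - 9ps. Setting this equal to supply: 863 - 9ps = -177 + 4ps, so ps = 80.
Buyers pay pb = 80 − 26 = 54; q' = -177 + 4·80 = 143.
Government outlay = subsidy × quantity = 26 × 143 = 3718.

Government cost = £3718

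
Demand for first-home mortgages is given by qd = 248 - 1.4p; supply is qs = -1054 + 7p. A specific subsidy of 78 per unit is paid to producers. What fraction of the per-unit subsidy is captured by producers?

Producer share = 1/6

Pre-subsidy: 248 - 1.4p = -1054 + 7p gives p* = 155, q* = 31.
With the subsidy, sellers receive ps = pb + 78 for each unit, where pb is the price buyers pay.
Supply in terms of pb becomes qs = -1054 + 7(pb + 78) = -508 + 7pb. Setting this equal to demand: 248 - 1.4pb = -508 + 7pb, so pb = 90.
Sellers receive ps = 90 + 78 = 168; q' = 248 − 1.4·90 = 122.
Buyers' price falls by p* − pb = 155 − 90 = 65; sellers' price rises by ps − p* = 168 − 155 = 13.
So producers capture 13/78 = 1/6 of each unit of subsidy.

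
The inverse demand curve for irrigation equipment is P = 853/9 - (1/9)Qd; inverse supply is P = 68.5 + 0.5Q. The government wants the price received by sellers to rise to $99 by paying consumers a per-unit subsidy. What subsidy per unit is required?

At a seller price of 99, quantity supplied is -137 + 2·99 = 61.
Buyers absorb 61 only when they pay Pb = 853/9 − (1/9)·61 = 88.
s = Ps − Pb = 99 − 88 = 11.

Required subsidy s = $11 per unit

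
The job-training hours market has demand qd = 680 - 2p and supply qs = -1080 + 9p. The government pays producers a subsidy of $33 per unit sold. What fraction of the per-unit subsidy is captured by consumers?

Consumer share = 9/11

Pre-subsidy: 680 - 2p = -1080 + 9p gives p* = 160, q* = 360.
With the subsidy, sellers receive ps = pb + 33 for each unit, where pb is the price buyers pay.
Supply in terms of pb becomes qs = -1080 + 9(pb + 33) = -783 + 9pb. Setting this equal to demand: 680 - 2pb = -783 + 9pb, so pb = 133.
Sellers receive ps = 133 + 33 = 166; q' = 680 − 2·133 = 414.
Buyers' price falls by p* − pb = 160 − 133 = 27; sellers' price rises by ps − p* = 166 − 160 = 6.
So consumers capture 27/33 = 9/11 of each unit of subsidy.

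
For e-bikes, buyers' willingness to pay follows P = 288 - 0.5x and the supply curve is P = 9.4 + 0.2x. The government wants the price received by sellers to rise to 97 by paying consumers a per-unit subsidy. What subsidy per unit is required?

At a seller price of 97, quantity supplied is -47 + 5·97 = 438.
Buyers absorb 438 only when they pay Pb = 288 − 0.5·438 = 69.
s = Ps − Pb = 97 − 69 = 28.

Required subsidy s = 28 per unit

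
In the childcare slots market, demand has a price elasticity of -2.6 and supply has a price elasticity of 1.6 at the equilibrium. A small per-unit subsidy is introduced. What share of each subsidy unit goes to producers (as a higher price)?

Producer share = 13/21

For a small subsidy around the equilibrium, the benefit split depends on the relative slopes, which at a point are proportional to the elasticities.
Buyer share = εs/(εs + |εd|) = 1.6/(1.6 + 2.6) = 8/21; seller share = |εd|/(εs + |εd|) = 13/21.
So producers capture 13/21 of the subsidy.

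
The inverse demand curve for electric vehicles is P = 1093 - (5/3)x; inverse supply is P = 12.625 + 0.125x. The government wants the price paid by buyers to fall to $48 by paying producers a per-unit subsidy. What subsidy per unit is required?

Required subsidy s = $43 per unit

At a buyer price of 48, quantity demanded is 655.8 − 0.6·48 = 627.
Sellers supply 627 only when they receive Ps = 12.625 + 0.125·627 = 91.
s = Ps − Pb = 91 − 48 = 43.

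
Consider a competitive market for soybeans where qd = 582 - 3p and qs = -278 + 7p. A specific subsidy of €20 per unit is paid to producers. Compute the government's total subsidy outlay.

Government cost = €7320

Pre-subsidy: 582 - 3p = -278 + 7p gives p* = 86, q* = 324.
With the subsidy, sellers receive ps = pb + 20 for each unit, where pb is the price buyers pay.
Supply in terms of pb becomes qs = -278 + 7(pb + 20) = -138 + 7pb. Setting this equal to demand: 582 - 3pb = -138 + 7pb, so pb = 72.
Sellers receive ps = 72 + 20 = 92; q' = 582 − 3·72 = 366.
Government outlay = subsidy × quantity = 20 × 366 = 7320.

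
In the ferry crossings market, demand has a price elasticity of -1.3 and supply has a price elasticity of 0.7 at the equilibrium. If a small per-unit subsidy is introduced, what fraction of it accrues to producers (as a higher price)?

Producer share = 0.65

For a small subsidy around the equilibrium, the benefit split depends on the relative slopes, which at a point are proportional to the elasticities.
Buyer share = εs/(εs + |εd|) = 0.7/(0.7 + 1.3) = 0.35; seller share = |εd|/(εs + |εd|) = 0.65.
So producers capture 0.65 of the subsidy.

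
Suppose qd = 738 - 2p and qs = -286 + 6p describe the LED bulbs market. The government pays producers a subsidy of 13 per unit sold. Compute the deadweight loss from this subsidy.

Deadweight loss = 126.75

Pre-subsidy: 738 - 2p = -286 + 6p gives p* = 128, q* = 482.
With the subsidy, sellers receive ps = pb + 13 for each unit, where pb is the price buyers pay.
Supply in terms of pb becomes qs = -286 + 6(pb + 13) = -208 + 6pb. Setting this equal to demand: 738 - 2pb = -208 + 6pb, so pb = 118.25.
Sellers receive ps = 118.25 + 13 = 131.25; q' = 738 − 2·118.25 = 501.5.
The subsidy expands output by 501.5 − 482 = 19.5 past the efficient level; on those units the gap between marginal cost and willingness to pay runs from 0 up to 13.
DWL = ½ × 13 × 19.5 = 126.75.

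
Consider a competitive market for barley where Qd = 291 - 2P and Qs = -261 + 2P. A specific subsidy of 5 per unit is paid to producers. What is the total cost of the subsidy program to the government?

Government cost = 100

Pre-subsidy: 291 - 2P = -261 + 2P gives P* = 138, Q* = 15.
With the subsidy, sellers receive Ps = Pb + 5 for each unit, where Pb is the price buyers pay.
Supply in terms of Pb becomes Qs = -261 + 2(Pb + 5) = -251 + 2Pb. Setting this equal to demand: 291 - 2Pb = -251 + 2Pb, so Pb = 135.5.
Sellers receive Ps = 135.5 + 5 = 140.5; Q' = 291 − 2·135.5 = 20.
Government outlay = subsidy × quantity = 5 × 20 = 100.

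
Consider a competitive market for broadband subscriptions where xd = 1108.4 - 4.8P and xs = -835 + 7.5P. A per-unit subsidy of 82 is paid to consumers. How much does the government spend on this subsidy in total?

Government cost = 48380

Pre-subsidy: 1108.4 - 4.8P = -835 + 7.5P gives P* = 158, x* = 350.
With the rebate, buyers effectively pay Pb = Ps − 82, where Ps is the price sellers receive.
Demand in terms of Ps becomes xd = 1108.4 − 4.8(Ps − 82) = 1502 - 4.8Ps. Setting this equal to supply: 1502 - 4.8Ps = -835 + 7.5Ps, so Ps = 190.
Buyers pay Pb = 190 − 82 = 108; x' = -835 + 7.5·190 = 590.
Government outlay = subsidy × quantity = 82 × 590 = 48380.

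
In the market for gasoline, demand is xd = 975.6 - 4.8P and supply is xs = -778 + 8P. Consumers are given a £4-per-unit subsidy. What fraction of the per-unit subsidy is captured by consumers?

Consumer share = 0.625

Pre-subsidy: 975.6 - 4.8P = -778 + 8P gives P* = 137, x* = 318.
With the rebate, buyers effectively pay Pb = Ps − 4, where Ps is the price sellers receive.
Demand in terms of Ps becomes xd = 975.6 − 4.8(Ps − 4) = 994.8 - 4.8Ps. Setting this equal to supply: 994.8 - 4.8Ps = -778 + 8Ps, so Ps = 138.5.
Buyers pay Pb = 138.5 − 4 = 134.5; x' = -778 + 8·138.5 = 330.
Buyers' price falls by P* − Pb = 137 − 134.5 = 2.5; sellers' price rises by Ps − P* = 138.5 − 137 = 1.5.
So consumers capture 2.5/4 = 0.625 of each unit of subsidy.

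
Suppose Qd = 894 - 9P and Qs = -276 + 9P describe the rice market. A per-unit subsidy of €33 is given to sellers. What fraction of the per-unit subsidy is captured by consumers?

Pre-subsidy: 894 - 9P = -276 + 9P gives P* = 65, Q* = 309.
With the subsidy, sellers receive Ps = Pb + 33 for each unit, where Pb is the price buyers pay.
Supply in terms of Pb becomes Qs = -276 + 9(Pb + 33) = 21 + 9Pb. Setting this equal to demand: 894 - 9Pb = 21 + 9Pb, so Pb = 48.5.
Sellers receive Ps = 48.5 + 33 = 81.5; Q' = 894 − 9·48.5 = 457.5.
Buyers' price falls by P* − Pb = 65 − 48.5 = 16.5; sellers' price rises by Ps − P* = 81.5 − 65 = 16.5.
So consumers capture 16.5/33 = 0.5 of each unit of subsidy.

Consumer share = 0.5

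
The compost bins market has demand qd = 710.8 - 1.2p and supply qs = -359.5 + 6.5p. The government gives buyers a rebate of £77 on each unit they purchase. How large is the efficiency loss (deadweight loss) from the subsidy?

Deadweight loss = £3003

Pre-subsidy: 710.8 - 1.2p = -359.5 + 6.5p gives p* = 139, q* = 544.
With the rebate, buyers effectively pay pb = ps − 77, where ps is the price sellers receive.
Demand in terms of ps becomes qd = 710.8 − 1.2(ps − 77) = 803.2 - 1.2ps. Setting this equal to supply: 803.2 - 1.2ps = -359.5 + 6.5ps, so ps = 151.
Buyers pay pb = 151 − 77 = 74; q' = -359.5 + 6.5·151 = 622.
The subsidy expands output by 622 − 544 = 78 past the efficient level; on those units the gap between marginal cost and willingness to pay runs from 0 up to 77.
DWL = ½ × 77 × 78 = 3003.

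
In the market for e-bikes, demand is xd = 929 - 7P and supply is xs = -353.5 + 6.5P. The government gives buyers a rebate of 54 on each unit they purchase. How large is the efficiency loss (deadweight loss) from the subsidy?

Pre-subsidy: 929 - 7P = -353.5 + 6.5P gives P* = 95, x* = 264.
With the rebate, buyers effectively pay Pb = Ps − 54, where Ps is the price sellers receive.
Demand in terms of Ps becomes xd = 929 − 7(Ps − 54) = 1307 - 7Ps. Setting this equal to supply: 1307 - 7Ps = -353.5 + 6.5Ps, so Ps = 123.
Buyers pay Pb = 123 − 54 = 69; x' = -353.5 + 6.5·123 = 446.
The subsidy expands output by 446 − 264 = 182 past the efficient level; on those units the gap between marginal cost and willingness to pay runs from 0 up to 54.
DWL = ½ × 54 × 182 = 4914.

Deadweight loss = 4914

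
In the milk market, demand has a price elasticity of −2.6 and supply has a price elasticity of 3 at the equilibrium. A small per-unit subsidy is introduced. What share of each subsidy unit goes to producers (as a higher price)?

Producer share = 13/28

For a small subsidy around the equilibrium, the benefit split depends on the relative slopes, which at a point are proportional to the elasticities.
Buyer share = εs/(εs + |εd|) = 3/(3 + 2.6) = 15/28; seller share = |εd|/(εs + |εd|) = 13/28.
So producers capture 13/28 of the subsidy.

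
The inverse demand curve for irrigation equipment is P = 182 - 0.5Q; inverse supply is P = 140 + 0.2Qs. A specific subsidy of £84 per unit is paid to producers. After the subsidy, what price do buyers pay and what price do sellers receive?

Pre-subsidy: 182 - 0.5Q = 140 + 0.2Q gives Q* = 60 and P* = 152.
With the subsidy, sellers receive Ps = Pb + 84 for each unit, where Pb is the price buyers pay.
On the curves, Pb = 182 - 0.5Q and Ps = 140 + 0.2Q; the wedge Ps − Pb = 84 gives 140 + 0.2Q − (182 - 0.5Q) = 84, so Q' = 180.
Then Pb = 182 − 0.5·180 = 92 and Ps = 140 + 0.2·180 = 176.

Buyers pay £92; sellers receive £176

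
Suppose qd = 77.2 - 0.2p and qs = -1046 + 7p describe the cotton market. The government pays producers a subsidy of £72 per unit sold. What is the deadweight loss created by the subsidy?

Pre-subsidy: 77.2 - 0.2p = -1046 + 7p gives p* = 156, q* = 46.
With the subsidy, sellers receive ps = pb + 72 for each unit, where pb is the price buyers pay.
Supply in terms of pb becomes qs = -1046 + 7(pb + 72) = -542 + 7pb. Setting this equal to demand: 77.2 - 0.2pb = -542 + 7pb, so pb = 86.
Sellers receive ps = 86 + 72 = 158; q' = 77.2 − 0.2·86 = 60.
The subsidy expands output by 60 − 46 = 14 past the efficient level; on those units the gap between marginal cost and willingness to pay runs from 0 up to 72.
DWL = ½ × 72 × 14 = 504.

Deadweight loss = £504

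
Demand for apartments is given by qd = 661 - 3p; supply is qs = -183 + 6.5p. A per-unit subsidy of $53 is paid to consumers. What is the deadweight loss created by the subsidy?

Deadweight loss = 109551/38

Pre-subsidy: 661 - 3p = -183 + 6.5p gives p* = 1688/19, q* = 7495/19.
With the rebate, buyers effectively pay pb = ps − 53, where ps is the price sellers receive.
Demand in terms of ps becomes qd = 661 − 3(ps − 53) = 820 - 3ps. Setting this equal to supply: 820 - 3ps = -183 + 6.5ps, so ps = 2006/19.
Buyers pay pb = 2006/19 − 53 = 999/19; q' = -183 + 6.5·(2006/19) = 9562/19.
The subsidy expands output by 9562/19 − 7495/19 = 2067/19 past the efficient level; on those units the gap between marginal cost and willingness to pay runs from 0 up to 53.
DWL = ½ × 53 × 2067/19 = 109551/38.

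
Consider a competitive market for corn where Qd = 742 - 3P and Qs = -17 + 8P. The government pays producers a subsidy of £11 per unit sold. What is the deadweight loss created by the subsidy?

Pre-subsidy: 742 - 3P = -17 + 8P gives P* = 69, Q* = 535.
With the subsidy, sellers receive Ps = Pb + 11 for each unit, where Pb is the price buyers pay.
Supply in terms of Pb becomes Qs = -17 + 8(Pb + 11) = 71 + 8Pb. Setting this equal to demand: 742 - 3Pb = 71 + 8Pb, so Pb = 61.
Sellers receive Ps = 61 + 11 = 72; Q' = 742 − 3·61 = 559.
The subsidy expands output by 559 − 535 = 24 past the efficient level; on those units the gap between marginal cost and willingness to pay runs from 0 up to 11.
DWL = ½ × 11 × 24 = 132.

Deadweight loss = £132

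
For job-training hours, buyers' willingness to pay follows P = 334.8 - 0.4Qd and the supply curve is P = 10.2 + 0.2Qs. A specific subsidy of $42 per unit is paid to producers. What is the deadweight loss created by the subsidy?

Deadweight loss = $1470

Pre-subsidy: 334.8 - 0.4Q = 10.2 + 0.2Q gives Q* = 541 and P* = 118.4.
With the subsidy, sellers receive Ps = Pb + 42 for each unit, where Pb is the price buyers pay.
On the curves, Pb = 334.8 - 0.4Q and Ps = 10.2 + 0.2Q; the wedge Ps − Pb = 42 gives 10.2 + 0.2Q − (334.8 - 0.4Q) = 42, so Q' = 611.
Then Pb = 334.8 − 0.4·611 = 90.4 and Ps = 10.2 + 0.2·611 = 132.4.
The subsidy expands output by 611 − 541 = 70 past the efficient level; on those units the gap between marginal cost and willingness to pay runs from 0 up to 42.
DWL = ½ × 42 × 70 = 1470.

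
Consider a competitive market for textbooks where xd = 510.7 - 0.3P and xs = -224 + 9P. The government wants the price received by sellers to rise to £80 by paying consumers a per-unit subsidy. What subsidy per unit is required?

Required subsidy s = £31 per unit

At a seller price of 80, quantity supplied is -224 + 9·80 = 496.
Buyers absorb 496 only when they pay Pb with 510.7 − 0.3·Pb = 496, i.e. Pb = 49.
s = Ps − Pb = 80 − 49 = 31.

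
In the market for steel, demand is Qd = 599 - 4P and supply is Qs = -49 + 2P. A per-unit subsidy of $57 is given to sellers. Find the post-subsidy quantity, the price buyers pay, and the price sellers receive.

Q' = 243; buyers pay $89; sellers receive $146

Pre-subsidy: 599 - 4P = -49 + 2P gives P* = 108, Q* = 167.
With the subsidy, sellers receive Ps = Pb + 57 for each unit, where Pb is the price buyers pay.
Supply in terms of Pb becomes Qs = -49 + 2(Pb + 57) = 65 + 2Pb. Setting this equal to demand: 599 - 4Pb = 65 + 2Pb, so Pb = 89.
Sellers receive Ps = 89 + 57 = 146; Q' = 599 − 4·89 = 243.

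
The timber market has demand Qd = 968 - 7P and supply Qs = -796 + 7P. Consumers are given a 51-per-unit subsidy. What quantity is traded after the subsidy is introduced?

Q' = 264.5

Pre-subsidy: 968 - 7P = -796 + 7P gives P* = 126, Q* = 86.
With the rebate, buyers effectively pay Pb = Ps − 51, where Ps is the price sellers receive.
Demand in terms of Ps becomes Qd = 968 − 7(Ps − 51) = 1325 - 7Ps. Setting this equal to supply: 1325 - 7Ps = -796 + 7Ps, so Ps = 151.5.
Buyers pay Pb = 151.5 − 51 = 100.5; Q' = -796 + 7·151.5 = 264.5.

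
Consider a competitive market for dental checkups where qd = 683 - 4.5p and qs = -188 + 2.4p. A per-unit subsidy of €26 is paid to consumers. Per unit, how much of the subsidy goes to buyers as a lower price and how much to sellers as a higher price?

Pre-subsidy: 683 - 4.5p = -188 + 2.4p gives p* = 8710/69, q* = 2644/23.
With the rebate, buyers effectively pay pb = ps − 26, where ps is the price sellers receive.
Demand in terms of ps becomes qd = 683 − 4.5(ps − 26) = 800 - 4.5ps. Setting this equal to supply: 800 - 4.5ps = -188 + 2.4ps, so ps = 9880/69.
Buyers pay pb = 9880/69 − 26 = 8086/69; q' = -188 + 2.4·(9880/69) = 3580/23.
Buyers' price falls by p* − pb = 8710/69 − 8086/69 = 208/23; sellers' price rises by ps − p* = 9880/69 − 8710/69 = 390/23.

Buyers gain 208/23 per unit; sellers gain 390/23 per unit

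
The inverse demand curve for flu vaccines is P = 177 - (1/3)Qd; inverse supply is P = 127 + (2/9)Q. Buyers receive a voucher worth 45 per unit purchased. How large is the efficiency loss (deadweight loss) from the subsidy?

Pre-subsidy: 177 - (1/3)Q = 127 + (2/9)Q gives Q* = 90 and P* = 147.
With the rebate, buyers effectively pay Pb = Ps − 45, where Ps is the price sellers receive.
On the curves, Pb = 177 - (1/3)Q and Ps = 127 + (2/9)Q; the wedge Ps − Pb = 45 gives 127 + (2/9)Q − (177 - (1/3)Q) = 45, so Q' = 171.
Then Pb = 177 − (1/3)·171 = 120 and Ps = 127 + (2/9)·171 = 165.
The subsidy expands output by 171 − 90 = 81 past the efficient level; on those units the gap between marginal cost and willingness to pay runs from 0 up to 45.
DWL = ½ × 45 × 81 = 1822.5.

Deadweight loss = 1822.5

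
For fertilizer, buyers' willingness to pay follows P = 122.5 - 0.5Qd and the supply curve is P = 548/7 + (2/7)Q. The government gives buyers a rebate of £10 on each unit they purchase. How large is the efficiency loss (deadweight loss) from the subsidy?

Pre-subsidy: 122.5 - 0.5Q = 548/7 + (2/7)Q gives Q* = 619/11 and P* = 1038/11.
With the rebate, buyers effectively pay Pb = Ps − 10, where Ps is the price sellers receive.
On the curves, Pb = 122.5 - 0.5Q and Ps = 548/7 + (2/7)Q; the wedge Ps − Pb = 10 gives 548/7 + (2/7)Q − (122.5 - 0.5Q) = 10, so Q' = 69.
Then Pb = 122.5 − 0.5·69 = 88 and Ps = 548/7 + (2/7)·69 = 98.
The subsidy expands output by 69 − 619/11 = 140/11 past the efficient level; on those units the gap between marginal cost and willingness to pay runs from 0 up to 10.
DWL = ½ × 10 × 140/11 = 700/11.

Deadweight loss = 700/11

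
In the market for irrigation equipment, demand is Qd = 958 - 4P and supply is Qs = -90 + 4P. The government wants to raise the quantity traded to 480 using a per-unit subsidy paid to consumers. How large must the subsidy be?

At Q = 480, invert demand for the buyer price: Pb = (958 − 480)/4 = 119.5; invert supply for the seller price: Ps = (480 − (-90))/4 = 142.5.
The subsidy must fill the gap: s = Ps − Pb = 142.5 − 119.5 = 23.

Required subsidy s = 23 per unit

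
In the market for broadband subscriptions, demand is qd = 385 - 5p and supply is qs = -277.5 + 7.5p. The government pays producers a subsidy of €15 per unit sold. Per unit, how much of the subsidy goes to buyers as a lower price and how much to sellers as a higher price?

Buyers gain €9 per unit; sellers gain €6 per unit

Pre-subsidy: 385 - 5p = -277.5 + 7.5p gives p* = 53, q* = 120.
With the subsidy, sellers receive ps = pb + 15 for each unit, where pb is the price buyers pay.
Supply in terms of pb becomes qs = -277.5 + 7.5(pb + 15) = -165 + 7.5pb. Setting this equal to demand: 385 - 5pb = -165 + 7.5pb, so pb = 44.
Sellers receive ps = 44 + 15 = 59; q' = 385 − 5·44 = 165.
Buyers' price falls by p* − pb = 53 − 44 = 9; sellers' price rises by ps − p* = 59 − 53 = 6.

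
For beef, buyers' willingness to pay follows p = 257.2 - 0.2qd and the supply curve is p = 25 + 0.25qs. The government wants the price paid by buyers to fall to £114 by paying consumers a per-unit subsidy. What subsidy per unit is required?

At a buyer price of 114, quantity demanded is 1286 − 5·114 = 716.
Sellers supply 716 only when they receive ps = 25 + 0.25·716 = 204.
s = ps − pb = 204 − 114 = 90.

Required subsidy s = £90 per unit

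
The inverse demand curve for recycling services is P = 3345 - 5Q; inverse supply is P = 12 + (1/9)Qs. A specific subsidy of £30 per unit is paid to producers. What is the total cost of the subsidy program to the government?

Government cost = 454005/23

Pre-subsidy: 3345 - 5Q = 12 + (1/9)Q gives Q* = 29997/46 and P* = 3885/46.
With the subsidy, sellers receive Ps = Pb + 30 for each unit, where Pb is the price buyers pay.
On the curves, Pb = 3345 - 5Q and Ps = 12 + (1/9)Q; the wedge Ps − Pb = 30 gives 12 + (1/9)Q − (3345 - 5Q) = 30, so Q' = 30267/46.
Then Pb = 3345 − 5·(30267/46) = 2535/46 and Ps = 12 + (1/9)·(30267/46) = 3915/46.
Government outlay = subsidy × quantity = 30 × 30267/46 = 454005/23.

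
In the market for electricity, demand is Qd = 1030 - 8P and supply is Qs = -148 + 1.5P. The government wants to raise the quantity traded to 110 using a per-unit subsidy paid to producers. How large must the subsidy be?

At Q = 110, invert demand for the buyer price: Pb = (1030 − 110)/8 = 115; invert supply for the seller price: Ps = (110 − (-148))/1.5 = 172.
The subsidy must fill the gap: s = Ps − Pb = 172 − 115 = 57.

Required subsidy s = 57 per unit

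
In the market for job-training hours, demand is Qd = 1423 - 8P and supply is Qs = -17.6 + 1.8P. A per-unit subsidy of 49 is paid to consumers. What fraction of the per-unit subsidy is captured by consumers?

Pre-subsidy: 1423 - 8P = -17.6 + 1.8P gives P* = 147, Q* = 247.
With the rebate, buyers effectively pay Pb = Ps − 49, where Ps is the price sellers receive.
Demand in terms of Ps becomes Qd = 1423 − 8(Ps − 49) = 1815 - 8Ps. Setting this equal to supply: 1815 - 8Ps = -17.6 + 1.8Ps, so Ps = 187.
Buyers pay Pb = 187 − 49 = 138; Q' = -17.6 + 1.8·187 = 319.
Buyers' price falls by P* − Pb = 147 − 138 = 9; sellers' price rises by Ps − P* = 187 − 147 = 40.
So consumers capture 9/49 = 9/49 of each unit of subsidy.

Consumer share = 9/49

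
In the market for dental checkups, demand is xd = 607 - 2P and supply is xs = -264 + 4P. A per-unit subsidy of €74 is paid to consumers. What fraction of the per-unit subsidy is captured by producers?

Pre-subsidy: 607 - 2P = -264 + 4P gives P* = 871/6, x* = 950/3.
With the rebate, buyers effectively pay Pb = Ps − 74, where Ps is the price sellers receive.
Demand in terms of Ps becomes xd = 607 − 2(Ps − 74) = 755 - 2Ps. Setting this equal to supply: 755 - 2Ps = -264 + 4Ps, so Ps = 1019/6.
Buyers pay Pb = 1019/6 − 74 = 575/6; x' = -264 + 4·(1019/6) = 1246/3.
Buyers' price falls by P* − Pb = 871/6 − 575/6 = 148/3; sellers' price rises by Ps − P* = 1019/6 − 871/6 = 74/3.
So producers capture (74/3)/74 = 1/3 of each unit of subsidy.

Producer share = 1/3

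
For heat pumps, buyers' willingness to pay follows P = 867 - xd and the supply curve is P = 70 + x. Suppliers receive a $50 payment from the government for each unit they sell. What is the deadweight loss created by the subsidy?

Pre-subsidy: 867 - x = 70 + x gives x* = 398.5 and P* = 468.5.
With the subsidy, sellers receive Ps = Pb + 50 for each unit, where Pb is the price buyers pay.
On the curves, Pb = 867 - x and Ps = 70 + x; the wedge Ps − Pb = 50 gives 70 + x − (867 - x) = 50, so x' = 423.5.
Then Pb = 867 − 1·423.5 = 443.5 and Ps = 70 + 1·423.5 = 493.5.
The subsidy expands output by 423.5 − 398.5 = 25 past the efficient level; on those units the gap between marginal cost and willingness to pay runs from 0 up to 50.
DWL = ½ × 50 × 25 = 625.

Deadweight loss = $625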